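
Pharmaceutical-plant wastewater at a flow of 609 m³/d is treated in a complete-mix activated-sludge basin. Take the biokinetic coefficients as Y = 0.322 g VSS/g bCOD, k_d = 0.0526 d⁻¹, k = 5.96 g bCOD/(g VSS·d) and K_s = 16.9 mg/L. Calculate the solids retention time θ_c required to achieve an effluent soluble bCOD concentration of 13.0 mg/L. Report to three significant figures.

From 1/θ_c = Y·k·S/(K_s + S) − k_d: Y·k·S/(K_s+S) = 0.322 × 5.96 × 13.0 / (16.9 + 13.0) = 0.8344 d⁻¹.
θ_c = 1/(μ − k_d) = 1/(0.8344 − 0.0526) = 1/0.7818 = 1.279 d.

θ_c ≈ 1.28 d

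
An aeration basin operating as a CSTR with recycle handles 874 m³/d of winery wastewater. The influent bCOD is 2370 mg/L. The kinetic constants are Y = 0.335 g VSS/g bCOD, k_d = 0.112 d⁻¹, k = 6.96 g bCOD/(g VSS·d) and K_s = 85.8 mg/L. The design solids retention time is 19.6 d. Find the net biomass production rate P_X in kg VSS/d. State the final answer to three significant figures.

P_X ≈ 217 kg VSS/d

Effluent substrate depends only on kinetics and SRT: S = K_s(1 + k_d θ_c) / [θ_c(Yk − k_d) − 1] = 85.8 × (1 + 0.112 × 19.6) / [19.6 × (0.335 × 6.96 − 0.112) − 1] = 274.1 / 42.50 = 6.450 mg/L.
Y_obs = Y / (1 + k_d θ_c) = 0.335 / (1 + 0.112 × 19.6) = 0.335 / 3.195 = 0.1048.
ΔS = 2370 − 6.45 = 2364 mg/L, so the substrate removal rate is 874 × 2364/1000 = 2066 kg bCOD/d.
P_X = Y_obs · Q(S₀ − S) = 0.1048 × 2066 = 216.6 kg VSS/d.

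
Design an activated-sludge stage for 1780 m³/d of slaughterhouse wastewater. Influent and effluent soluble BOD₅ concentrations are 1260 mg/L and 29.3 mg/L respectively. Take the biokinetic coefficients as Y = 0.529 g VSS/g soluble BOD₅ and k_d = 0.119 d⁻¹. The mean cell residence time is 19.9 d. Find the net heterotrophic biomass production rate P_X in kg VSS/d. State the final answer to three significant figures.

P_X ≈ 344 kg VSS/d

Y_obs = Y / (1 + k_d θ_c) = 0.529 / (1 + 0.119 × 19.9) = 0.529 / 3.368 = 0.1571.
Substrate removed = Q·(S₀ − S) = 1780 m³/d × (1260 − 29.3) g/m³ = 2.19×10^6 g/d = 2191 kg/d.
So the net sludge growth is P_X = 0.1571 × 2191 = 344.1 kg VSS/d.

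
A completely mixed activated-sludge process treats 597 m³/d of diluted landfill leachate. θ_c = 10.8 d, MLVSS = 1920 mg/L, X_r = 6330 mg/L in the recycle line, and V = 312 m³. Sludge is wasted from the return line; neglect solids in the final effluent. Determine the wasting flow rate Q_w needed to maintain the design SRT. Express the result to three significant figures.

θ_c = V·X/(Q_w·X_r) when wasting from the recycle, so Q_w = V·X/(θ_c·X_r) = 312.0 × 1920 / (10.8 × 6330) = 8.763 m³/d.

Q_w ≈ 8.76 m³/d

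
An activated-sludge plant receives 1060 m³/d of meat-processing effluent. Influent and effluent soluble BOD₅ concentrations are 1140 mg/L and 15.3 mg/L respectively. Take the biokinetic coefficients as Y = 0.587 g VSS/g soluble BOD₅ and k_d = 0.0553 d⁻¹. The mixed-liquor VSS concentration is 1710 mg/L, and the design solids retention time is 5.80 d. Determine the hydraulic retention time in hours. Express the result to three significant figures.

Steady-state biomass mass balance: V·X·(1 + k_d·θ_c) = Y·Q·(S₀ − S)·θ_c, so V = 0.587 × 1060 × (1140 − 15.3) × 5.80 / [1710 × (1 + 0.0553 × 5.80)] = 4.06×10^6 / 2258 = 1797 m³.
HRT = V/Q = 1797 m³ / 1060 m³·d⁻¹ = 1.695 d × 24 = 40.69 h.

τ ≈ 40.7 h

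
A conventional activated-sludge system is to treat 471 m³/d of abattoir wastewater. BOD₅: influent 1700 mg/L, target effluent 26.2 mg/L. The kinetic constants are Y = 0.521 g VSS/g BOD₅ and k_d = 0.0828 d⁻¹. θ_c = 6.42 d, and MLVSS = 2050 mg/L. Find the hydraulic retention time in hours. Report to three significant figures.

τ ≈ 42.8 h

From the SRT design equation V = Y Q (S₀−S) θ_c / [X (1 + k_d θ_c)] = 0.521 × 471 × (1700 − 26.2) × 6.42 / [2050 × (1 + 0.0828 × 6.42)] = 2.64×10^6 / 3140 = 839.9 m³.
HRT = V/Q = 839.9 m³ / 471 m³·d⁻¹ = 1.783 d × 24 = 42.80 h.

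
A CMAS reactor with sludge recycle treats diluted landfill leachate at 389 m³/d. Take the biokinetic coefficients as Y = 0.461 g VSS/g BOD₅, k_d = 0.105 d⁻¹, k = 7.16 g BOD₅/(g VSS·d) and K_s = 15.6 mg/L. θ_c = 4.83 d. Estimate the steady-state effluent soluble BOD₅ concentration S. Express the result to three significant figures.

S ≈ 1.63 mg/L

From the Monod/SRT balance for a CMAS, S = K_s·(1+k_d θ_c)/[θ_c·(Y k − k_d) − 1] = 15.6 × (1 + 0.105 × 4.83) / [4.83 × (0.461 × 7.16 − 0.105) − 1] = 23.51 / 14.44 = 1.629 mg/L.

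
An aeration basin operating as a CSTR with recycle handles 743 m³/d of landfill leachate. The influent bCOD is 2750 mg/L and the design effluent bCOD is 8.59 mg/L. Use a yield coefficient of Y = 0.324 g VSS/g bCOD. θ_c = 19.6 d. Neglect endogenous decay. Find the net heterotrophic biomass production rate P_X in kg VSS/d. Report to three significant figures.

With endogenous decay neglected, the observed yield equals the true yield: Y_obs = Y = 0.324 g VSS/g bCOD.
Q·(S₀ − S) = 743 × (2750 − 8.59) × 10⁻³ = 2037 kg/d removed.
Biomass produced: P_X = Y_obs·Q·ΔS = 0.3240 × 2037 ≈ 659.9 kg VSS/d.

P_X ≈ 660 kg VSS/d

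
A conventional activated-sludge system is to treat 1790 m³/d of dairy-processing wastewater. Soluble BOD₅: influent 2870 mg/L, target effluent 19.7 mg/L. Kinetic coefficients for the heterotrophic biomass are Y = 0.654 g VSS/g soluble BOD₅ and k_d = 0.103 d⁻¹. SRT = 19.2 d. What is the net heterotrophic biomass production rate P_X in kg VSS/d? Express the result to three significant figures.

P_X ≈ 1120 kg VSS/d

Observed yield with endogenous decay: Y_obs = Y / (1 + k_d·θ_c) = 0.654 / (1 + 0.103 × 19.2) = 0.654 / 2.978 = 0.2196 g VSS/g soluble BOD₅.
Q·(S₀ − S) = 1790 × (2870 − 19.7) × 10⁻³ = 5102 kg/d removed.
Biomass produced: P_X = Y_obs·Q·ΔS = 0.2196 × 5102 ≈ 1121 kg VSS/d.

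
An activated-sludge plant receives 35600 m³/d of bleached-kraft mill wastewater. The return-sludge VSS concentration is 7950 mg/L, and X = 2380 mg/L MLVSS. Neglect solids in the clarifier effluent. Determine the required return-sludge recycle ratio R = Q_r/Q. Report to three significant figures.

Solids balance on the clarifier gives (1+R)X = R·X_r, so R = X/(X_r − X) = 2380 / (7950 − 2380) = 0.4273.

R ≈ 0.427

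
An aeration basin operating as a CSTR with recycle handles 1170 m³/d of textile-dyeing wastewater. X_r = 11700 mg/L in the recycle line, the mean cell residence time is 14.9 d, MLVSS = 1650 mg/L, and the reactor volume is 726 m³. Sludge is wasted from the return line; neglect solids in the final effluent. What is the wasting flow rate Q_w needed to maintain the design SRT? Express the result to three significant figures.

Q_w = (V·X)/(θ_c X_r) = 726.0 × 1650 / (14.9 × 11700) = 6.871 m³/d.

Q_w ≈ 6.87 m³/d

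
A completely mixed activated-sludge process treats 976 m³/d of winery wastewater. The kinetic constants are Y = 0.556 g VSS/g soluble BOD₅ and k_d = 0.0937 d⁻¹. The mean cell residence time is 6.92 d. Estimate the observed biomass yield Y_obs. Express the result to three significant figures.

Observed yield with endogenous decay: Y_obs = Y / (1 + k_d·θ_c) = 0.556 / (1 + 0.0937 × 6.92) = 0.556 / 1.648 = 0.3373 g VSS/g soluble BOD₅.

Y_obs ≈ 0.337 g VSS/g soluble BOD₅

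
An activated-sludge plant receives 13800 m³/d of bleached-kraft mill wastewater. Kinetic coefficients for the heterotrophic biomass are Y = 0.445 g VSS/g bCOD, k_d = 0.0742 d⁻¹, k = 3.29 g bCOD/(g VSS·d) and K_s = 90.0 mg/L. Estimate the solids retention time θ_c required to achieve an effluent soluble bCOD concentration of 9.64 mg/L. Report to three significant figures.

θ_c ≈ 14.8 d

Specific growth rate at S = 9.64 mg/L: μ = YkS/(K_s+S) = 0.445·3.29·9.64/(90.0+9.64) = 0.1416 d⁻¹.
θ_c = 1/(μ − k_d) = 1/(0.1416 − 0.0742) = 1/0.06744 = 14.83 d.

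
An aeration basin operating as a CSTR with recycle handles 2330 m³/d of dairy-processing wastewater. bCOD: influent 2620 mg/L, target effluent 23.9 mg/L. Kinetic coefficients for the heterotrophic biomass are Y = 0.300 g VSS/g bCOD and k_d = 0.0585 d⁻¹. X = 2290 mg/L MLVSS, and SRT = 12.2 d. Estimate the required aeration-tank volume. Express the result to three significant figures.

V ≈ 5640 m³

Steady-state biomass mass balance: V·X·(1 + k_d·θ_c) = Y·Q·(S₀ − S)·θ_c, so V = 0.300 × 2330 × (2620 − 23.9) × 12.2 / [2290 × (1 + 0.0585 × 12.2)] = 2.21×10^7 / 3924 = 5641 m³.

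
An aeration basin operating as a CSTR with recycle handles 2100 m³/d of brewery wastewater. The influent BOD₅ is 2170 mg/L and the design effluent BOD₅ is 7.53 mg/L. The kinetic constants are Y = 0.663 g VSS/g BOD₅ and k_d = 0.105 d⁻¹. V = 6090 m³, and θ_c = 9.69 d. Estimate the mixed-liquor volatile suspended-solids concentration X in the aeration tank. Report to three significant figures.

X ≈ 2370 mg/L

X = Y·Q·ΔS·θ_c / [V·(1 + k_d θ_c)] = 0.663 × 2100 × (2170 − 7.53) × 9.69 / [6090 × (1 + 0.105 × 9.69)] = 2375 mg/L.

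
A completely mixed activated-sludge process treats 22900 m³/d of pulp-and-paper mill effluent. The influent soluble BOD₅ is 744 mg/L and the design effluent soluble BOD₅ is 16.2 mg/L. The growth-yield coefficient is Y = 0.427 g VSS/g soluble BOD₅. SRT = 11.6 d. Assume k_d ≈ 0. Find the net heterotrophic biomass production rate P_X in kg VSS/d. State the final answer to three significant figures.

With endogenous decay neglected, the observed yield equals the true yield: Y_obs = Y = 0.427 g VSS/g soluble BOD₅.
ΔS = 744 − 16.2 = 727.8 mg/L, so the substrate removal rate is 22900 × 727.8/1000 = 16667 kg soluble BOD₅/d.
P_X = Y_obs · Q(S₀ − S) = 0.4270 × 16667 = 7117 kg VSS/d.

P_X ≈ 7120 kg VSS/d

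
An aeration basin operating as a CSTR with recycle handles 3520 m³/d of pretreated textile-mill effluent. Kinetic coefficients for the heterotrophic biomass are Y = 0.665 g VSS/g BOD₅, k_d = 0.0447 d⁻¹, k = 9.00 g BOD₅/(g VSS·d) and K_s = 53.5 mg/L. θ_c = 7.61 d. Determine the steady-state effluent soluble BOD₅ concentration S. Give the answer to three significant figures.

S ≈ 1.62 mg/L

For a completely mixed reactor with recycle the Lawrence–McCarty relation gives S = K_s·(1 + k_d·θ_c) / [θ_c·(Y·k − k_d) − 1] = 53.5 × (1 + 0.0447 × 7.61) / [7.61 × (0.665 × 9.00 − 0.0447) − 1] = 71.70 / 44.21 = 1.622 mg/L.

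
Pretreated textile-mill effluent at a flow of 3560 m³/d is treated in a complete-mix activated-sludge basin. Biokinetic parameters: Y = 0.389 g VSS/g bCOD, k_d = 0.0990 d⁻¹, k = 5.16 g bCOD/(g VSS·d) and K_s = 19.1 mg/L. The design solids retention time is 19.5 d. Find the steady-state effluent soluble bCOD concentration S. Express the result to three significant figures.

S ≈ 1.55 mg/L

For a completely mixed reactor with recycle the Lawrence–McCarty relation gives S = K_s·(1 + k_d·θ_c) / [θ_c·(Y·k − k_d) − 1] = 19.1 × (1 + 0.0990 × 19.5) / [19.5 × (0.389 × 5.16 − 0.0990) − 1] = 55.97 / 36.21 = 1.546 mg/L.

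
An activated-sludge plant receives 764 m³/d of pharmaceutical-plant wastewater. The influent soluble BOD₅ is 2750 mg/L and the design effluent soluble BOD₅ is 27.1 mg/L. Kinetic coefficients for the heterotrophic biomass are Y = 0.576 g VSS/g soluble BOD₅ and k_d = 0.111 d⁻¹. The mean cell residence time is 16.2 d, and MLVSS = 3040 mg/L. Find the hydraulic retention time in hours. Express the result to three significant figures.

τ ≈ 71.7 h

From the SRT design equation V = Y Q (S₀−S) θ_c / [X (1 + k_d θ_c)] = 0.576 × 764 × (2750 − 27.1) × 16.2 / [3040 × (1 + 0.111 × 16.2)] = 1.94×10^7 / 8507 = 2282 m³.
τ = V/Q = 2282/764 = 2.987 d, or 71.68 h.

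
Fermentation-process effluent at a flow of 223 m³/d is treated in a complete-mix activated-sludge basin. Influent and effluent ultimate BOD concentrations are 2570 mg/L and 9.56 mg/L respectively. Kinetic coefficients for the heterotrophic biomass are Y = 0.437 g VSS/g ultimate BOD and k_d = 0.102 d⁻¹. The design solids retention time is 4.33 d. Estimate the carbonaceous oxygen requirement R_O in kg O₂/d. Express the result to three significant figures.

Y_obs = Y / (1 + k_d θ_c) = 0.437 / (1 + 0.102 × 4.33) = 0.437 / 1.442 = 0.3031.
ΔS = 2570 − 9.56 = 2560 mg/L, so the substrate removal rate is 223 × 2560/1000 = 571.0 kg ultimate BOD/d.
Biomass synthesised: P_X = Y_obs × 571.0 = 173.1 kg VSS/d.
Carbonaceous O₂ demand = substrate oxidised − cell-mass equivalent = 571.0 − 1.42 × 173.1 = 325.2 kg O₂/d.

R_O ≈ 325 kg O₂/d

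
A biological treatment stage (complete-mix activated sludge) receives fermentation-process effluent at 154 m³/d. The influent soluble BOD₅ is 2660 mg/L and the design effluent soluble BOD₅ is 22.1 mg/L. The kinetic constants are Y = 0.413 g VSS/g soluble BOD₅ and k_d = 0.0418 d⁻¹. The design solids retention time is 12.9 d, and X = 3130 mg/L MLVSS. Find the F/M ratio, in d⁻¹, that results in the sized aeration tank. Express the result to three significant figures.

Rearranging the biomass balance for a CMAS with decay, V = Y·Q·ΔS·θ_c / [X·(1+k_d θ_c)] = 0.413 × 154 × (2660 − 22.1) × 12.9 / [3130 × (1 + 0.0418 × 12.9)] = 2.16×10^6 / 4818 = 449.2 m³.
F/M = Q·S₀ / (V·X) = 154 × 2660 / (449.2 × 3130) = 0.2913 g soluble BOD₅·(g VSS·d)⁻¹.

F/M ≈ 0.291 d⁻¹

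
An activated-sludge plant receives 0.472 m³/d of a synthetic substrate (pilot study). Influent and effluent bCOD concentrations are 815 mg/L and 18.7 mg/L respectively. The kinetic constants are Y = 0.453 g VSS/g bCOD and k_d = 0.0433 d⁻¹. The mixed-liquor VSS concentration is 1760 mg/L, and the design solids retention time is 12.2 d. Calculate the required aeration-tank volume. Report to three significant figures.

V ≈ 0.772 m³

Rearranging the biomass balance for a CMAS with decay, V = Y·Q·ΔS·θ_c / [X·(1+k_d θ_c)] = 0.453 × 0.472 × (815 − 18.7) × 12.2 / [1760 × (1 + 0.0433 × 12.2)] = 2.08×10^3 / 2690 = 0.7723 m³.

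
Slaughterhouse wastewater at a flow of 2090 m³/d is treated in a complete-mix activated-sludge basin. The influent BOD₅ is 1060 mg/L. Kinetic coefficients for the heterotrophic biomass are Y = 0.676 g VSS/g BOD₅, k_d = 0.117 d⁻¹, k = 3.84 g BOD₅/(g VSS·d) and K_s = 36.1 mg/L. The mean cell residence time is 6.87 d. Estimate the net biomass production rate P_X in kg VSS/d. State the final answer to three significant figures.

For a completely mixed reactor with recycle the Lawrence–McCarty relation gives S = K_s·(1 + k_d·θ_c) / [θ_c·(Y·k − k_d) − 1] = 36.1 × (1 + 0.117 × 6.87) / [6.87 × (0.676 × 3.84 − 0.117) − 1] = 65.12 / 16.03 = 4.062 mg/L.
The observed yield is Y_obs = Y/(1 + k_d·θ_c) = 0.676 / (1 + 0.117 × 6.87) = 0.676 / 1.804 = 0.3748 g VSS per g BOD₅ removed.
Substrate removed = Q·(S₀ − S) = 2090 m³/d × (1060 − 4.06) g/m³ = 2.21×10^6 g/d = 2207 kg/d.
Net biomass production P_X = Y_obs × Q·(S₀ − S) = 0.3748 × 2207 = 827.1 kg VSS/d.

P_X ≈ 827 kg VSS/d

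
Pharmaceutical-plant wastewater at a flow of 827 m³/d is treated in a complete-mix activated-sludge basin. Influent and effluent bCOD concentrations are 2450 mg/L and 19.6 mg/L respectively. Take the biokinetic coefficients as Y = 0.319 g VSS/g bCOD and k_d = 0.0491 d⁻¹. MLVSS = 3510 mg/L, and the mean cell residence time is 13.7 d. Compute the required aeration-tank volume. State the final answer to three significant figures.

V ≈ 1500 m³

Rearranging the biomass balance for a CMAS with decay, V = Y·Q·ΔS·θ_c / [X·(1+k_d θ_c)] = 0.319 × 827 × (2450 − 19.6) × 13.7 / [3510 × (1 + 0.0491 × 13.7)] = 8.78×10^6 / 5871 = 1496 m³.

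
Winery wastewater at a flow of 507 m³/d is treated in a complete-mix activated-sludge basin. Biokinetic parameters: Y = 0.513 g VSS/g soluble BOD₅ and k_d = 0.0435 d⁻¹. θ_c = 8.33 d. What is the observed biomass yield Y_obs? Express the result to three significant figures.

Y_obs ≈ 0.377 g VSS/g soluble BOD₅

Observed yield with endogenous decay: Y_obs = Y / (1 + k_d·θ_c) = 0.513 / (1 + 0.0435 × 8.33) = 0.513 / 1.362 = 0.3766 g VSS/g soluble BOD₅.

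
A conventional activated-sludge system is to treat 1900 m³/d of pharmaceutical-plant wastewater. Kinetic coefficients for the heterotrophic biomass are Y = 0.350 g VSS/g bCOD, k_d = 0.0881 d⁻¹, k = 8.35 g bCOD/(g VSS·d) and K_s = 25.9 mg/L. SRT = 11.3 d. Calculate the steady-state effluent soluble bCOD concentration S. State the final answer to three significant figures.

S ≈ 1.67 mg/L

From the Monod/SRT balance for a CMAS, S = K_s·(1+k_d θ_c)/[θ_c·(Y k − k_d) − 1] = 25.9 × (1 + 0.0881 × 11.3) / [11.3 × (0.350 × 8.35 − 0.0881) − 1] = 51.68 / 31.03 = 1.666 mg/L.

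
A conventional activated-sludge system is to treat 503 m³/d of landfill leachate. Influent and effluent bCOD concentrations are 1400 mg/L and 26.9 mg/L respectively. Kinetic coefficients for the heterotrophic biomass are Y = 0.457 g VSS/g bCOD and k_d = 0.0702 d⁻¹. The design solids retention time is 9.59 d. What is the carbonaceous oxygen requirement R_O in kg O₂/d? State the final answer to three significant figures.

R_O ≈ 423 kg O₂/d

The observed yield is Y_obs = Y/(1 + k_d·θ_c) = 0.457 / (1 + 0.0702 × 9.59) = 0.457 / 1.673 = 0.2731 g VSS per g bCOD removed.
ΔS = 1400 − 26.9 = 1373 mg/L, so the substrate removal rate is 503 × 1373/1000 = 690.7 kg bCOD/d.
Biomass synthesised: P_X = Y_obs × 690.7 = 188.6 kg VSS/d.
Carbonaceous O₂ demand = substrate oxidised − cell-mass equivalent = 690.7 − 1.42 × 188.6 = 422.8 kg O₂/d.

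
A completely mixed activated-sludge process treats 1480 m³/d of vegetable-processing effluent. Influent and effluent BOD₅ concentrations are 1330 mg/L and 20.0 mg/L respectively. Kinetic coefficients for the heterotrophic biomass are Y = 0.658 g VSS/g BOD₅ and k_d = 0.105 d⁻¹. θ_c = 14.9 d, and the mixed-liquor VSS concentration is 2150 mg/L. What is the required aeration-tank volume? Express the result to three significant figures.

V ≈ 3450 m³

From the SRT design equation V = Y Q (S₀−S) θ_c / [X (1 + k_d θ_c)] = 0.658 × 1480 × (1330 − 20.0) × 14.9 / [2150 × (1 + 0.105 × 14.9)] = 1.9×10^7 / 5514 = 3447 m³.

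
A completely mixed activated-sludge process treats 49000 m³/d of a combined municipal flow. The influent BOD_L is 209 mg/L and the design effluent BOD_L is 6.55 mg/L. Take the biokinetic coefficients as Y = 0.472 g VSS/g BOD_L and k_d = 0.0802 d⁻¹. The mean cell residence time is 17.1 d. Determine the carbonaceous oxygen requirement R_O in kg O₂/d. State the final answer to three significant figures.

R_O ≈ 7120 kg O₂/d

Observed yield with endogenous decay: Y_obs = Y / (1 + k_d·θ_c) = 0.472 / (1 + 0.0802 × 17.1) = 0.472 / 2.371 = 0.1990 g VSS/g BOD_L.
ΔS = 209 − 6.55 = 202.4 mg/L, so the substrate removal rate is 49000 × 202.4/1000 = 9920 kg BOD_L/d.
P_X = Y_obs·Q·(S₀ − S) = 0.1990 × 9920 = 1974 kg VSS/d.
R_O = Q·(S₀ − S) − 1.42·P_X = 9920 − 1.42 × 1974 = 7116 kg O₂/d.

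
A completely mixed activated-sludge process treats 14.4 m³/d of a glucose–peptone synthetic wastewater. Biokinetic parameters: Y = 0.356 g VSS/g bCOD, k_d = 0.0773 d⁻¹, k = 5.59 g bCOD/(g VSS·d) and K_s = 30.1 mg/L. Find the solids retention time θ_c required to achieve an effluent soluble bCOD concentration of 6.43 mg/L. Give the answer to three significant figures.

θ_c ≈ 3.66 d

Specific growth rate at S = 6.43 mg/L: μ = YkS/(K_s+S) = 0.356·5.59·6.43/(30.1+6.43) = 0.3503 d⁻¹.
1/θ_c = 0.3503 − 0.0773 = 0.2730 d⁻¹, so θ_c = 3.663 d.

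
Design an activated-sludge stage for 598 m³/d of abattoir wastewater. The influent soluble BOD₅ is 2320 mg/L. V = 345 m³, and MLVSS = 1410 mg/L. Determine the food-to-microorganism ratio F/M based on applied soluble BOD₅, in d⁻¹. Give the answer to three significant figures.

F/M ≈ 2.85 d⁻¹

F/M = Q·S₀ / (V·X) = 598 × 2320 / (345.0 × 1410) = 2.852 g soluble BOD₅·(g VSS·d)⁻¹.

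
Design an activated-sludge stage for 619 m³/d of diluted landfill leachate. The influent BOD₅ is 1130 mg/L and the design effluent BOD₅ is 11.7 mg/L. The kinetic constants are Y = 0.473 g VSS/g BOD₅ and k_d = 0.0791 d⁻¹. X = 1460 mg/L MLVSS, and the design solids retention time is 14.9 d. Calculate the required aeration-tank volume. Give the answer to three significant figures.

V ≈ 1530 m³

Rearranging the biomass balance for a CMAS with decay, V = Y·Q·ΔS·θ_c / [X·(1+k_d θ_c)] = 0.473 × 619 × (1130 − 11.7) × 14.9 / [1460 × (1 + 0.0791 × 14.9)] = 4.88×10^6 / 3181 = 1534 m³.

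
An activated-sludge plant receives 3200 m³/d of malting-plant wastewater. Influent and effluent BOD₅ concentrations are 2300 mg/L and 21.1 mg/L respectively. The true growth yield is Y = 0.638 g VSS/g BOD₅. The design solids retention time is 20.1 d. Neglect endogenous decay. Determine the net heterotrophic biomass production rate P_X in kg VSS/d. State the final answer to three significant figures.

No decay correction is needed, so Y_obs = Y = 0.638.
Substrate removed = Q·(S₀ − S) = 3200 m³/d × (2300 − 21.1) g/m³ = 7.29×10^6 g/d = 7292 kg/d.
P_X = Y_obs · Q(S₀ − S) = 0.6380 × 7292 = 4653 kg VSS/d.

P_X ≈ 4650 kg VSS/d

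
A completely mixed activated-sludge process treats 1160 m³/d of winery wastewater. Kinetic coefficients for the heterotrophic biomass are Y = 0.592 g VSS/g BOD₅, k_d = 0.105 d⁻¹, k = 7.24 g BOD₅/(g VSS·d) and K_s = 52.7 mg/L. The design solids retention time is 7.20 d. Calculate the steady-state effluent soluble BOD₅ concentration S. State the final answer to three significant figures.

From the Monod/SRT balance for a CMAS, S = K_s·(1+k_d θ_c)/[θ_c·(Y k − k_d) − 1] = 52.7 × (1 + 0.105 × 7.20) / [7.20 × (0.592 × 7.24 − 0.105) − 1] = 92.54 / 29.10 = 3.180 mg/L.

S ≈ 3.18 mg/L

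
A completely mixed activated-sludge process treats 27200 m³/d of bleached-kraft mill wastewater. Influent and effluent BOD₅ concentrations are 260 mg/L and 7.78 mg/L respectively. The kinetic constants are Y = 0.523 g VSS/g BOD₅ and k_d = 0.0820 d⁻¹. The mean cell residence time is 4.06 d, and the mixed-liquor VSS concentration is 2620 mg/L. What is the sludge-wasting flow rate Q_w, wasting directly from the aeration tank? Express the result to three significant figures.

Steady-state biomass mass balance: V·X·(1 + k_d·θ_c) = Y·Q·(S₀ − S)·θ_c, so V = 0.523 × 27200 × (260 − 7.78) × 4.06 / [2620 × (1 + 0.0820 × 4.06)] = 1.46×10^7 / 3492 = 4171 m³.
For wasting at MLVSS concentration, Q_w = V/θ_c = 4171/4.06 = 1027 m³/d.

Q_w ≈ 1030 m³/d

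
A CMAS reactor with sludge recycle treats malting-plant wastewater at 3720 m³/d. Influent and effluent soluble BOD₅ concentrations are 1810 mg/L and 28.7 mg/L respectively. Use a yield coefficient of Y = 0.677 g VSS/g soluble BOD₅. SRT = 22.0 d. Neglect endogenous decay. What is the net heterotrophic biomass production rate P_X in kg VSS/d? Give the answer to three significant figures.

No decay correction is needed, so Y_obs = Y = 0.677.
Mass of soluble BOD₅ removed per day: Q(S₀ − S) = 3720 × 1781 g/m³ = 6626 kg/d.
Biomass produced: P_X = Y_obs·Q·ΔS = 0.6770 × 6626 ≈ 4486 kg VSS/d.

P_X ≈ 4490 kg VSS/d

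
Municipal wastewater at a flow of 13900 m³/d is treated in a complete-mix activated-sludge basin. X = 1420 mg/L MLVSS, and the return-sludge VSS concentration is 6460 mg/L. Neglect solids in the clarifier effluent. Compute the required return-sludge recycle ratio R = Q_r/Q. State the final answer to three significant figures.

R ≈ 0.282

Solids balance on the clarifier gives (1+R)X = R·X_r, so R = X/(X_r − X) = 1420 / (6460 − 1420) = 0.2817.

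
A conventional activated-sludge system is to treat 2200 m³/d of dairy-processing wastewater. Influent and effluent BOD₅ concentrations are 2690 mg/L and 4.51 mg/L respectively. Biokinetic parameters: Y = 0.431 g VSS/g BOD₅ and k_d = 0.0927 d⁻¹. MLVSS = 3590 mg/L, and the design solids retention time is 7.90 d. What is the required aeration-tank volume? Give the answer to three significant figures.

From the SRT design equation V = Y Q (S₀−S) θ_c / [X (1 + k_d θ_c)] = 0.431 × 2200 × (2690 − 4.51) × 7.90 / [3590 × (1 + 0.0927 × 7.90)] = 2.01×10^7 / 6219 = 3235 m³.

V ≈ 3230 m³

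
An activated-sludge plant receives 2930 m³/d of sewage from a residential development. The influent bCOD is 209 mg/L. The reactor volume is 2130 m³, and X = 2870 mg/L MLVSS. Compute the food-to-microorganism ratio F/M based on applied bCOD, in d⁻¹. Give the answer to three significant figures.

F/M ≈ 0.100 d⁻¹

F/M = Q·S₀ / (V·X) = 2930 × 209 / (2130 × 2870) = 0.1002 g bCOD·(g VSS·d)⁻¹.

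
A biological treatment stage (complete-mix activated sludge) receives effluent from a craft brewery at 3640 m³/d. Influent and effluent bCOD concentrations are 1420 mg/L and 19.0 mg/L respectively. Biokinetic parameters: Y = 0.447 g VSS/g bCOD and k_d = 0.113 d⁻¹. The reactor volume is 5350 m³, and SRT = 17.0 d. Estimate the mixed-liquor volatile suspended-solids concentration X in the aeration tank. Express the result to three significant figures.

X ≈ 2480 mg/L

Solving the biomass balance for X: X = Y Q (S₀−S) θ_c / [V (1+k_d θ_c)] = 0.447 × 3640 × (1420 − 19.0) × 17.0 / [5350 × (1 + 0.113 × 17.0)] = 2480 mg/L.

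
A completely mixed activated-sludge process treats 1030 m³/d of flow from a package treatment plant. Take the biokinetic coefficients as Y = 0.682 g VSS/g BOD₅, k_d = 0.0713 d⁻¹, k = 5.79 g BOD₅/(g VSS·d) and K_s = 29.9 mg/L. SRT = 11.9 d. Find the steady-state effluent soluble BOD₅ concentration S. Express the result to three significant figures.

S ≈ 1.22 mg/L

Effluent substrate depends only on kinetics and SRT: S = K_s(1 + k_d θ_c) / [θ_c(Yk − k_d) − 1] = 29.9 × (1 + 0.0713 × 11.9) / [11.9 × (0.682 × 5.79 − 0.0713) − 1] = 55.27 / 45.14 = 1.224 mg/L.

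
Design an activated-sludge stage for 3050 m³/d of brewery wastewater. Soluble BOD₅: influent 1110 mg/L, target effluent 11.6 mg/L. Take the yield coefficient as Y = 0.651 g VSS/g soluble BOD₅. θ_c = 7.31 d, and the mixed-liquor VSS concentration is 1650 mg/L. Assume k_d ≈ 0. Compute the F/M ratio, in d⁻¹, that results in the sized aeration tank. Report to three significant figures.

With k_d = 0 the design equation reduces to V = Y Q (S₀−S) θ_c / X = 0.651 × 3050 × (1110 − 11.6) × 7.31 / 1650 = 9662 m³.
F/M = Q·S₀ / (V·X) = 3050 × 1110 / (9662 × 1650) = 0.2124 g soluble BOD₅·(g VSS·d)⁻¹.

F/M ≈ 0.212 d⁻¹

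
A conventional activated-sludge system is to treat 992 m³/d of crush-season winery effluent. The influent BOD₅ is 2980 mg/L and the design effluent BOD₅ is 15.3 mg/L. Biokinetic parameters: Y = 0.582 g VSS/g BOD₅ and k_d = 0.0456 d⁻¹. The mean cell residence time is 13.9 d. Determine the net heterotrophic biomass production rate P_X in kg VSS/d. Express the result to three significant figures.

Observed yield with endogenous decay: Y_obs = Y / (1 + k_d·θ_c) = 0.582 / (1 + 0.0456 × 13.9) = 0.582 / 1.634 = 0.3562 g VSS/g BOD₅.
ΔS = 2980 − 15.3 = 2965 mg/L, so the substrate removal rate is 992 × 2965/1000 = 2941 kg BOD₅/d.
Net biomass production P_X = Y_obs × Q·(S₀ − S) = 0.3562 × 2941 = 1048 kg VSS/d.

P_X ≈ 1050 kg VSS/d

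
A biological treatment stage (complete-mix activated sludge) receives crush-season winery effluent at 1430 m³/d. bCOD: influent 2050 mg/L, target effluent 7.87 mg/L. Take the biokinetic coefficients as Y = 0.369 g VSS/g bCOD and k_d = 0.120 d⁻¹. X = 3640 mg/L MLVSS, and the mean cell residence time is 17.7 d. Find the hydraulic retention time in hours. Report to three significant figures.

Rearranging the biomass balance for a CMAS with decay, V = Y·Q·ΔS·θ_c / [X·(1+k_d θ_c)] = 0.369 × 1430 × (2050 − 7.87) × 17.7 / [3640 × (1 + 0.120 × 17.7)] = 1.91×10^7 / 11371 = 1677 m³.
Hydraulic retention time τ = V/Q = 1677 / 1430 = 1.173 d = 28.15 h.

τ ≈ 28.2 h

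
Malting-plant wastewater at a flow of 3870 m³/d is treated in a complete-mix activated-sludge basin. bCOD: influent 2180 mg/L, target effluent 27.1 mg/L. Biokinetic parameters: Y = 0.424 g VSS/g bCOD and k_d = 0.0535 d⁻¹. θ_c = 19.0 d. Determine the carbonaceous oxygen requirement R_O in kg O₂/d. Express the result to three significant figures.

Y_obs = Y / (1 + k_d θ_c) = 0.424 / (1 + 0.0535 × 19.0) = 0.424 / 2.016 = 0.2103.
Mass of bCOD removed per day: Q(S₀ − S) = 3870 × 2153 g/m³ = 8332 kg/d.
Net sludge production P_X = 0.2103 × 8332 = 1752 kg VSS/d.
R_O = Q·(S₀ − S) − 1.42·P_X = 8332 − 1.42 × 1752 = 5844 kg O₂/d.

R_O ≈ 5840 kg O₂/d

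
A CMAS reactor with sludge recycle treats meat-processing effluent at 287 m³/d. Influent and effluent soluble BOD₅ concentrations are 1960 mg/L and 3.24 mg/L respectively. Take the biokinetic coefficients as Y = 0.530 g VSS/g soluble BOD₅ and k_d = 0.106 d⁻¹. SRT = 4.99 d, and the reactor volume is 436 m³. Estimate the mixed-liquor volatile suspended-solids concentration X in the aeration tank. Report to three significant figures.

Solving the biomass balance for X: X = Y Q (S₀−S) θ_c / [V (1+k_d θ_c)] = 0.530 × 287 × (1960 − 3.24) × 4.99 / [436 × (1 + 0.106 × 4.99)] = 2228 mg/L.

X ≈ 2230 mg/L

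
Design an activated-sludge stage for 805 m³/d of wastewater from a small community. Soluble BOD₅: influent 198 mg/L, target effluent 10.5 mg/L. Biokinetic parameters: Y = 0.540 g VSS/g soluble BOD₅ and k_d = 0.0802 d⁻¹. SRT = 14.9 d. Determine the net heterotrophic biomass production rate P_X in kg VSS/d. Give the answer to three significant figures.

P_X ≈ 37.1 kg VSS/d

The observed yield is Y_obs = Y/(1 + k_d·θ_c) = 0.540 / (1 + 0.0802 × 14.9) = 0.540 / 2.195 = 0.2460 g VSS per g soluble BOD₅ removed.
Mass of soluble BOD₅ removed per day: Q(S₀ − S) = 805 × 187.5 g/m³ = 150.9 kg/d.
Biomass produced: P_X = Y_obs·Q·ΔS = 0.2460 × 150.9 ≈ 37.13 kg VSS/d.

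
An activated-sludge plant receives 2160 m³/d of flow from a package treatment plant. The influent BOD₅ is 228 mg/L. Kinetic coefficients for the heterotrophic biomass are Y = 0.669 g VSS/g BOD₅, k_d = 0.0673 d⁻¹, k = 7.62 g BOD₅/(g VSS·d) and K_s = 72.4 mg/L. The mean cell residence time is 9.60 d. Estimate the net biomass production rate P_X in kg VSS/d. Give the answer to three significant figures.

For a completely mixed reactor with recycle the Lawrence–McCarty relation gives S = K_s·(1 + k_d·θ_c) / [θ_c·(Y·k − k_d) − 1] = 72.4 × (1 + 0.0673 × 9.60) / [9.60 × (0.669 × 7.62 − 0.0673) − 1] = 119.2 / 47.29 = 2.520 mg/L.
Correct the yield for decay: Y_obs = Y/(1 + k_d θ_c) = 0.669 / (1 + 0.0673 × 9.60) = 0.669 / 1.646 = 0.4064.
Substrate removed = Q·(S₀ − S) = 2160 m³/d × (228 − 2.52) g/m³ = 4.87×10^5 g/d = 487.0 kg/d.
Biomass produced: P_X = Y_obs·Q·ΔS = 0.4064 × 487.0 ≈ 197.9 kg VSS/d.

P_X ≈ 198 kg VSS/d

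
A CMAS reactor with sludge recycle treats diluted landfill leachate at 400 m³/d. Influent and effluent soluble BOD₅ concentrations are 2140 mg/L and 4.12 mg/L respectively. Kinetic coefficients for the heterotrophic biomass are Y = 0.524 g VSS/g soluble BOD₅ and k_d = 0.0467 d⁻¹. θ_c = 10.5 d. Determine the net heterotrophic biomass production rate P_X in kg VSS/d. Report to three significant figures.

P_X ≈ 300 kg VSS/d

Observed yield with endogenous decay: Y_obs = Y / (1 + k_d·θ_c) = 0.524 / (1 + 0.0467 × 10.5) = 0.524 / 1.490 = 0.3516 g VSS/g soluble BOD₅.
Substrate removed = Q·(S₀ − S) = 400 m³/d × (2140 − 4.12) g/m³ = 8.54×10^5 g/d = 854.4 kg/d.
P_X = Y_obs · Q(S₀ − S) = 0.3516 × 854.4 = 300.4 kg VSS/d.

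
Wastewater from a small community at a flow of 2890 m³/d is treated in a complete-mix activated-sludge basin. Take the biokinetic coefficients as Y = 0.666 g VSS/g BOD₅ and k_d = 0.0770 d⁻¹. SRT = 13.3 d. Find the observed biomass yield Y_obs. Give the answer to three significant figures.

Y_obs = Y / (1 + k_d θ_c) = 0.666 / (1 + 0.0770 × 13.3) = 0.666 / 2.024 = 0.3290.

Y_obs ≈ 0.329 g VSS/g BOD₅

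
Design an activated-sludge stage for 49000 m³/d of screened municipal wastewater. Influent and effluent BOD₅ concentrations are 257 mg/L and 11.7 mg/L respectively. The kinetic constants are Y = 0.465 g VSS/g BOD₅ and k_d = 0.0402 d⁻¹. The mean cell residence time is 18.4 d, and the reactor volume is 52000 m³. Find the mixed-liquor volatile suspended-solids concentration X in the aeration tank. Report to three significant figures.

X ≈ 1140 mg/L

Solving the biomass balance for X: X = Y Q (S₀−S) θ_c / [V (1+k_d θ_c)] = 0.465 × 49000 × (257 − 11.7) × 18.4 / [52000 × (1 + 0.0402 × 18.4)] = 1137 mg/L.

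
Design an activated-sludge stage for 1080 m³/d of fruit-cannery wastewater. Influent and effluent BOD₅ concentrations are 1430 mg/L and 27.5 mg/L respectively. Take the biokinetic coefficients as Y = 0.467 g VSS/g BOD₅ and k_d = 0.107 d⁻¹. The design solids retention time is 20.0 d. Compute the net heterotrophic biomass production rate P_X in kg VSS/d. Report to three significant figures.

P_X ≈ 225 kg VSS/d

Observed yield with endogenous decay: Y_obs = Y / (1 + k_d·θ_c) = 0.467 / (1 + 0.107 × 20.0) = 0.467 / 3.140 = 0.1487 g VSS/g BOD₅.
Mass of BOD₅ removed per day: Q(S₀ − S) = 1080 × 1402 g/m³ = 1515 kg/d.
Biomass produced: P_X = Y_obs·Q·ΔS = 0.1487 × 1515 ≈ 225.3 kg VSS/d.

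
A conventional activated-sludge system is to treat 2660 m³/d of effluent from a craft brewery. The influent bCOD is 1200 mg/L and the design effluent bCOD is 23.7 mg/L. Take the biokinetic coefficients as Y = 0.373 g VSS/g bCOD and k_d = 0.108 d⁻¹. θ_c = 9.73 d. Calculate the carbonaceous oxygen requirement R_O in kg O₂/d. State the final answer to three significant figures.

R_O ≈ 2320 kg O₂/d

Y_obs = Y / (1 + k_d θ_c) = 0.373 / (1 + 0.108 × 9.73) = 0.373 / 2.051 = 0.1819.
Substrate removed = Q·(S₀ − S) = 2660 m³/d × (1200 − 23.7) g/m³ = 3.13×10^6 g/d = 3129 kg/d.
P_X = Y_obs·Q·(S₀ − S) = 0.1819 × 3129 = 569.1 kg VSS/d.
R_O = Q·(S₀ − S) − 1.42·P_X = 3129 − 1.42 × 569.1 = 2321 kg O₂/d.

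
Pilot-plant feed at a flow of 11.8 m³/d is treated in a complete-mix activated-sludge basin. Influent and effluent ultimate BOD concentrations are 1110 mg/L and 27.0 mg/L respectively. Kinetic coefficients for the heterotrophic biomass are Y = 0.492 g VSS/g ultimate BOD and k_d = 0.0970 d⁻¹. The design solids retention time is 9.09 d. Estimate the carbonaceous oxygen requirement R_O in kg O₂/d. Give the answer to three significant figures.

The observed yield is Y_obs = Y/(1 + k_d·θ_c) = 0.492 / (1 + 0.0970 × 9.09) = 0.492 / 1.882 = 0.2615 g VSS per g ultimate BOD removed.
ΔS = 1110 − 27.0 = 1083 mg/L, so the substrate removal rate is 11.8 × 1083/1000 = 12.78 kg ultimate BOD/d.
Biomass synthesised: P_X = Y_obs × 12.78 = 3.341 kg VSS/d.
R_O = Q·ΔS − 1.42 P_X = 12.78 − 4.745 = 8.035 kg O₂/d.

R_O ≈ 8.03 kg O₂/d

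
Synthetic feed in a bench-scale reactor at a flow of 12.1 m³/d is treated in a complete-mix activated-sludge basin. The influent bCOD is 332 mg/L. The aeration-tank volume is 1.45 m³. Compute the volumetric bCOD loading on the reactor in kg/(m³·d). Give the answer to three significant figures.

L_v ≈ 2.77 kg bCOD/(m³·d)

L_v = Q S₀ / V = 12.1 × 332 × 10⁻³ / 1.450 = 2.770 kg/(m³·d).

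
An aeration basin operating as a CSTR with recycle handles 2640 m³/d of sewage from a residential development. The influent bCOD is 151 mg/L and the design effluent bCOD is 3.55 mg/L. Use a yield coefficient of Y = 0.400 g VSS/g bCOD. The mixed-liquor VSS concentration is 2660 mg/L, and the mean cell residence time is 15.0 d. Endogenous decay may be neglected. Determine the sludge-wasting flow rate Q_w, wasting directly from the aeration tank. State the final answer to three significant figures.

Q_w ≈ 58.5 m³/d

With k_d = 0 the design equation reduces to V = Y Q (S₀−S) θ_c / X = 0.400 × 2640 × (151 − 3.55) × 15.0 / 2660 = 878.0 m³.
For wasting at MLVSS concentration, Q_w = V/θ_c = 878.0/15.0 = 58.54 m³/d.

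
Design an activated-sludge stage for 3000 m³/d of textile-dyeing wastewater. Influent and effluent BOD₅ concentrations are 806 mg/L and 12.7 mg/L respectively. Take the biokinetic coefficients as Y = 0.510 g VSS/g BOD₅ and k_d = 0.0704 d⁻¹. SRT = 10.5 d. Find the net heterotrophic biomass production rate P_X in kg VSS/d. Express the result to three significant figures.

P_X ≈ 698 kg VSS/d

Correct the yield for decay: Y_obs = Y/(1 + k_d θ_c) = 0.510 / (1 + 0.0704 × 10.5) = 0.510 / 1.739 = 0.2932.
Q·(S₀ − S) = 3000 × (806 − 12.7) × 10⁻³ = 2380 kg/d removed.
So the net sludge growth is P_X = 0.2932 × 2380 = 697.9 kg VSS/d.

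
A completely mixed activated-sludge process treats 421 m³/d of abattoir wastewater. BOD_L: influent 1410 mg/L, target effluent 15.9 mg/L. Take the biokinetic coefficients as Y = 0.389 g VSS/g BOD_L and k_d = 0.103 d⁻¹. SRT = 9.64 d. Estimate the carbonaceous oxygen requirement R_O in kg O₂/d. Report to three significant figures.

R_O ≈ 424 kg O₂/d

The observed yield is Y_obs = Y/(1 + k_d·θ_c) = 0.389 / (1 + 0.103 × 9.64) = 0.389 / 1.993 = 0.1952 g VSS per g BOD_L removed.
Q·(S₀ − S) = 421 × (1410 − 15.9) × 10⁻³ = 586.9 kg/d removed.
Net sludge production P_X = 0.1952 × 586.9 = 114.6 kg VSS/d.
R_O = Q·(S₀ − S) − 1.42·P_X = 586.9 − 1.42 × 114.6 = 424.2 kg O₂/d.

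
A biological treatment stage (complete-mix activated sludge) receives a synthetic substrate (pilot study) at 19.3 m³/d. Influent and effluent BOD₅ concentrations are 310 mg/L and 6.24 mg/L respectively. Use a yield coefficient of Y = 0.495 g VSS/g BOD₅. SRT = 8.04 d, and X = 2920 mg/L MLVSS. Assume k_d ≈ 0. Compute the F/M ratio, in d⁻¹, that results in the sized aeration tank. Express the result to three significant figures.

F/M ≈ 0.256 d⁻¹

Biomass mass balance (decay neglected): V·X = Y·Q·(S₀ − S)·θ_c, so V = 0.495 × 19.3 × (310 − 6.24) × 8.04 / 2920 = 7.990 m³.
Food-to-microorganism ratio F/M = Q S₀ / (V X) = 19.3 × 310 / (7.990 × 2920) = 0.2564 d⁻¹.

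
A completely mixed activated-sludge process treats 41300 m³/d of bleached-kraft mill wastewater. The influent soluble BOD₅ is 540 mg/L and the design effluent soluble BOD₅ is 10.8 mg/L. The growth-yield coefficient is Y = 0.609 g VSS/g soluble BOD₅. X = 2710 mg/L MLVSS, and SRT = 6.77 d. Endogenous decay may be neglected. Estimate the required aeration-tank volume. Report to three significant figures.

V·X = Y·Q·ΔS·θ_c gives V = 0.609 × 41300 × (540 − 10.8) × 6.77 / 2710 = 33251 m³.

V ≈ 33300 m³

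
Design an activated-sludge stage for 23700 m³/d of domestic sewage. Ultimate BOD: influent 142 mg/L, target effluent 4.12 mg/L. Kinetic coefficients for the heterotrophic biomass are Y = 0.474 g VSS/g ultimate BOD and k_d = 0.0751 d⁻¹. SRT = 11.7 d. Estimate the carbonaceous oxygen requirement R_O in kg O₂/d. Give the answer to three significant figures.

Observed yield with endogenous decay: Y_obs = Y / (1 + k_d·θ_c) = 0.474 / (1 + 0.0751 × 11.7) = 0.474 / 1.879 = 0.2523 g VSS/g ultimate BOD.
Q·(S₀ − S) = 23700 × (142 − 4.12) × 10⁻³ = 3268 kg/d removed.
Net sludge production P_X = 0.2523 × 3268 = 824.5 kg VSS/d.
Carbonaceous O₂ demand = substrate oxidised − cell-mass equivalent = 3268 − 1.42 × 824.5 = 2097 kg O₂/d.

R_O ≈ 2100 kg O₂/d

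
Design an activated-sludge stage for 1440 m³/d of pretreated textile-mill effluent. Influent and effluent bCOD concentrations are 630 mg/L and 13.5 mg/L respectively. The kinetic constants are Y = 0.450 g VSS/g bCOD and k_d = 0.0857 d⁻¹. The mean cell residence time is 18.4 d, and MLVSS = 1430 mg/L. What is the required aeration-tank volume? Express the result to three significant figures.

V ≈ 1990 m³

From the SRT design equation V = Y Q (S₀−S) θ_c / [X (1 + k_d θ_c)] = 0.450 × 1440 × (630 − 13.5) × 18.4 / [1430 × (1 + 0.0857 × 18.4)] = 7.35×10^6 / 3685 = 1995 m³.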